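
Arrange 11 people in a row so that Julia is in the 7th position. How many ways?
Fix one position: (11-1)! = 3628800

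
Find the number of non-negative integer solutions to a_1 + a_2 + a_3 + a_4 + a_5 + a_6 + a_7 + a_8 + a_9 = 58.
C(58+9-1, 9-1) = C(66, 8) = 5743572120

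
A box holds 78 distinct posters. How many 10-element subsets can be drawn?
C(78,10) = 78!/(10!×68!) = 1258315963905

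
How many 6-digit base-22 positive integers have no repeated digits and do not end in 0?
Last digit: 21 nonzero choices. First digit: 20 (nonzero, ≠last). Middle 4: P(20,4) = 116280. Total = 48837600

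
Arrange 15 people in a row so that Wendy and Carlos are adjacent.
Treat as block: (15-1)! × 2! = 87178291200 × 2 = 174356582400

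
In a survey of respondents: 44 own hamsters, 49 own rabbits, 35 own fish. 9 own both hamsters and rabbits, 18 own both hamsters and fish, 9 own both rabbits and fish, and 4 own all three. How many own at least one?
|A∪B∪C| = 44+49+35-9-18-9+4 = 96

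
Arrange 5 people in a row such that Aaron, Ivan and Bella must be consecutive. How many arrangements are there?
Treat the 3 as one block: (5-3+1)! × 3! = 6 × 6 = 36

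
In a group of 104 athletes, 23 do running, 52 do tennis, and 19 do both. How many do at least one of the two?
|A∪B| = |A| + |B| - |A∩B| = 23 + 52 - 19 = 56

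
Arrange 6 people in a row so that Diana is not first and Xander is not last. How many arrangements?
By inclusion-exclusion: 6! - 2×(6-1)! + (6-2)! = 720 - 240 + 24 = 504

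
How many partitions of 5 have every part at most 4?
Let r_j(i) = number of partitions of i into parts ≤ j, for i = 0..5. r_1(i) = 1 for all i; r_j(i) = r_{j-1}(i) + r_j(i-j). Rows j = 2..4: ≤2: 1 1 2 2 3 3; ≤3: 1 1 2 3 4 5; ≤4: 1 1 2 3 5 6. r_4(5) = 6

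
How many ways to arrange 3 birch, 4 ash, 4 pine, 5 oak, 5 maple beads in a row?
21! / (3! × 4! × 4! × 5! × 5!) = 1026615189600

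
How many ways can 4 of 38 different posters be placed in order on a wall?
P(38,4) = 38!/(38-4)! = 1771560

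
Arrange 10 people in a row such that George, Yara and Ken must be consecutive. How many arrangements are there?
Treat the 3 as one block: (10-3+1)! × 3! = 40320 × 6 = 241920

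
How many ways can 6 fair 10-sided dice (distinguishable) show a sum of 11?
Coefficient of x^11 in (x + x² + ... + x^10)^6. By inclusion-exclusion on dice exceeding 10: Σ_j (-1)^j C(6,j)·C(11-1-10j, 5) = C(6,0)·C(10,5) = 1·252 = 252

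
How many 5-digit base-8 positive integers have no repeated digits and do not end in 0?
Last digit: 7 nonzero choices. First digit: 6 (nonzero, ≠last). Middle 3: P(6,3) = 120. Total = 5040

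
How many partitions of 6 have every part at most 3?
Let r_j(i) = number of partitions of i into parts ≤ j, for i = 0..6. r_1(i) = 1 for all i; r_j(i) = r_{j-1}(i) + r_j(i-j). Rows j = 2..3: ≤2: 1 1 2 2 3 3 4; ≤3: 1 1 2 3 4 5 7. r_3(6) = 7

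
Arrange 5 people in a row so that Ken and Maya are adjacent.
Treat as block: (5-1)! × 2! = 24 × 2 = 48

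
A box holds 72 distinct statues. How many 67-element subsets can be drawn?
C(72,67) = 72!/(67!×5!) = 13991544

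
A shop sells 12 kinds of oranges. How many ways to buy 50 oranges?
C(50+12-1, 12-1) = C(61, 11) = 418094152866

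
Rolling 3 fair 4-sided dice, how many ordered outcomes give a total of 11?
Coefficient of x^11 in (x + x² + ... + x^4)^3. By inclusion-exclusion on dice exceeding 4: Σ_j (-1)^j C(3,j)·C(11-1-4j, 2) = C(3,0)·C(10,2) - C(3,1)·C(6,2) + C(3,2)·C(2,2) = 1·45 - 3·15 + 3·1 = 3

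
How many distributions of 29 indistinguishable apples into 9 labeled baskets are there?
C(29+9-1, 9-1) = C(37, 8) = 38608020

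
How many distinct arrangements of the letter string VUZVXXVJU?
9! / (1! × 2! × 3! × 2! × 1!) = 15120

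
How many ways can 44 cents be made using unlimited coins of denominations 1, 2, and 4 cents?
Coefficient of x^44 in 1/(1-x^1) · 1/(1-x^2) · 1/(1-x^4). Case on j = number of 4-cent coins (j = 0..11); remainder r = 44 - 4j is made from {1,2} in ⌊r/2⌋+1 ways. r = 44, 40, 36, 32, 28, 24, 20, 16, 12, 8, 4, 0 → 23 + 21 + 19 + 17 + 15 + 13 + 11 + 9 + 7 + 5 + 3 + 1 = 144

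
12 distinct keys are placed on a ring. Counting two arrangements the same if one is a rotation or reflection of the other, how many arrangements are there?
(12-1)!/2 = 39916800/2 = 19958400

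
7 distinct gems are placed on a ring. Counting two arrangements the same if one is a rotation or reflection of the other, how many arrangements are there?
(7-1)!/2 = 720/2 = 360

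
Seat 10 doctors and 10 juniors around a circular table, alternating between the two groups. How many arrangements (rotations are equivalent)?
Fix one of the doctors: (10-1)! ways for the remaining doctors, × 10! ways for the juniors = 362880 × 3628800 = 1316818944000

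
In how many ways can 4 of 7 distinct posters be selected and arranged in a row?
P(7,4) = 7!/(7-4)! = 840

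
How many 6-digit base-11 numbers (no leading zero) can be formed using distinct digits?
First digit: 10 choices (nonzero). Then descending: 10 × 10 × 9 × 8 × 7 × 6 = 302400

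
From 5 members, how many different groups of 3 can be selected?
C(5,3) = 5!/(3!×2!) = 10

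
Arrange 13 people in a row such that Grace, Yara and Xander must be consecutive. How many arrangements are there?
Treat the 3 as one block: (13-3+1)! × 3! = 39916800 × 6 = 239500800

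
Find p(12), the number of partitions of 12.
Pentagonal recurrence p(n) = p(n-1) + p(n-2) - p(n-5) - p(n-7) + p(n-12) + p(n-15) - ... gives p(0..11) = 1, 1, 2, 3, 5, 7, 11, 15, 22, 30, 42, 56. p(12) = p(11) + p(10) - p(7) - p(5) + p(0) = 56 + 42 - 15 - 7 + 1 = 77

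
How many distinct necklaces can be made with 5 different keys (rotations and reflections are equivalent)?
(5-1)!/2 = 24/2 = 12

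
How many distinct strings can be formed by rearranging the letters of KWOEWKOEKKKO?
12! / (5! × 2! × 3! × 2!) = 166320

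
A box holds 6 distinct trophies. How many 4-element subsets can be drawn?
C(6,4) = 6!/(4!×2!) = 15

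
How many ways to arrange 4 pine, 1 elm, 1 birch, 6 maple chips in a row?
12! / (4! × 1! × 1! × 6!) = 27720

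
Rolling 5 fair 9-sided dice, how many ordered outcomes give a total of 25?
Coefficient of x^25 in (x + x² + ... + x^9)^5. By inclusion-exclusion on dice exceeding 9: Σ_j (-1)^j C(5,j)·C(25-1-9j, 4) = C(5,0)·C(24,4) - C(5,1)·C(15,4) + C(5,2)·C(6,4) = 1·10626 - 5·1365 + 10·15 = 3951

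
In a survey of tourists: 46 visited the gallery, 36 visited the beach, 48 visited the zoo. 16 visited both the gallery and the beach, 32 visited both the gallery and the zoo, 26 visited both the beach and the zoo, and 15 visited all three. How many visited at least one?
|A∪B∪C| = 46+36+48-16-32-26+15 = 71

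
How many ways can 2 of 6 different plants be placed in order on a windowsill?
P(6,2) = 6!/(6-2)! = 30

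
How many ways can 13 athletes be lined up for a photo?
13! = 6227020800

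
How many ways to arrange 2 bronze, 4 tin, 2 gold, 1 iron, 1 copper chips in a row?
10! / (2! × 4! × 2! × 1! × 1!) = 37800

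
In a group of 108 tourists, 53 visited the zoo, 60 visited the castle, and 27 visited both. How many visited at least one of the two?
|A∪B| = |A| + |B| - |A∩B| = 53 + 60 - 27 = 86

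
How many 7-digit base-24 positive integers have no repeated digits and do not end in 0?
Last digit: 23 nonzero choices. First digit: 22 (nonzero, ≠last). Middle 5: P(22,5) = 3160080. Total = 1599000480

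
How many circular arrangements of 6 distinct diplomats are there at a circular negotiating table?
Circular: fix one position, arrange the rest. (6-1)! = 120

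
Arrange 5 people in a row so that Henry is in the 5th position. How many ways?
Fix one position: (5-1)! = 24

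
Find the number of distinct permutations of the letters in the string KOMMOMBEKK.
10! / (3! × 2! × 1! × 1! × 3!) = 50400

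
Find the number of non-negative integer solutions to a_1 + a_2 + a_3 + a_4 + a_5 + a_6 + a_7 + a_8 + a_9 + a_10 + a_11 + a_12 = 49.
C(49+12-1, 12-1) = C(60, 11) = 342700125300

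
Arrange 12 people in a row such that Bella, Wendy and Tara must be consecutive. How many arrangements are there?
Treat the 3 as one block: (12-3+1)! × 3! = 3628800 × 6 = 21772800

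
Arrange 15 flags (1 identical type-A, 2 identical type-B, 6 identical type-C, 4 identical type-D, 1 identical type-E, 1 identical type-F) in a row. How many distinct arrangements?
15! / (1! × 2! × 6! × 4! × 1! × 1!) = 37837800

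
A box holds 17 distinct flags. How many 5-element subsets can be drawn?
C(17,5) = 17!/(5!×12!) = 6188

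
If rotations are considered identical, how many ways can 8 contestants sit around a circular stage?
Circular: fix one position, arrange the rest. (8-1)! = 5040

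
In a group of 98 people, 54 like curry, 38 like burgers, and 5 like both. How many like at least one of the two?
|A∪B| = |A| + |B| - |A∩B| = 54 + 38 - 5 = 87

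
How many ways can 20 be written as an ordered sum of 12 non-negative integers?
C(20+12-1, 12-1) = C(31, 11) = 84672315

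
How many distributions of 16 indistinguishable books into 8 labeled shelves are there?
C(16+8-1, 8-1) = C(23, 7) = 245157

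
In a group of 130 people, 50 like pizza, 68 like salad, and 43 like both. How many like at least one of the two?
|A∪B| = |A| + |B| - |A∩B| = 50 + 68 - 43 = 75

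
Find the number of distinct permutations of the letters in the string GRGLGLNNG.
9! / (1! × 4! × 2! × 2!) = 3780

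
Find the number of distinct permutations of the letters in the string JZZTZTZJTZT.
11! / (4! × 2! × 5!) = 6930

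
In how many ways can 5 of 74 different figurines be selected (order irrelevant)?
C(74,5) = 74!/(5!×69!) = 16108764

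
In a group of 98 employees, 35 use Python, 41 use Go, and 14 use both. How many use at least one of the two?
|A∪B| = |A| + |B| - |A∩B| = 35 + 41 - 14 = 62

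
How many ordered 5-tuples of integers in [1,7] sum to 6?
Coefficient of x^6 in (x + x² + ... + x^7)^5. By inclusion-exclusion on dice exceeding 7: Σ_j (-1)^j C(5,j)·C(6-1-7j, 4) = C(5,0)·C(5,4) = 1·5 = 5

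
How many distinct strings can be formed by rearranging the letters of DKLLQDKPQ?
9! / (2! × 2! × 2! × 1! × 2!) = 22680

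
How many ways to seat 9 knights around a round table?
Circular: fix one position, arrange the rest. (9-1)! = 40320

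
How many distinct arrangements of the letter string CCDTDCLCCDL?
11! / (2! × 1! × 5! × 3!) = 27720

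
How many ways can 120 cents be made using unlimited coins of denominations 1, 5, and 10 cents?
Coefficient of x^120 in 1/(1-x^1) · 1/(1-x^5) · 1/(1-x^10). Case on j = number of 10-cent coins (j = 0..12); remainder r = 120 - 10j is made from {1,5} in ⌊r/5⌋+1 ways. r = 120, 110, 100, 90, 80, 70, 60, 50, 40, 30, 20, 10, 0 → 25 + 23 + 21 + 19 + 17 + 15 + 13 + 11 + 9 + 7 + 5 + 3 + 1 = 169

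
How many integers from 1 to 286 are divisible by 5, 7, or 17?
⌊286/5⌋+⌊286/7⌋+⌊286/17⌋ - ⌊286/35⌋-⌊286/85⌋-⌊286/119⌋ + ⌊286/595⌋ = 57+40+16 - 8-3-2 + 0 = 100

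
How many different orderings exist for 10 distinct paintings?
10! = 3628800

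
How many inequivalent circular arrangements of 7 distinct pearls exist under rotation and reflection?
(7-1)!/2 = 720/2 = 360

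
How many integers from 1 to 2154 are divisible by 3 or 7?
⌊2154/3⌋ + ⌊2154/7⌋ - ⌊2154/21⌋ = 718 + 307 - 102 = 923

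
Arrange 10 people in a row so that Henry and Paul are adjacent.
Treat as block: (10-1)! × 2! = 362880 × 2 = 725760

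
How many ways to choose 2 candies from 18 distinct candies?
C(18,2) = 18!/(2!×16!) = 153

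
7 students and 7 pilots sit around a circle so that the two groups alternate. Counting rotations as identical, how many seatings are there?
Fix one of the students: (7-1)! ways for the remaining students, × 7! ways for the pilots = 720 × 5040 = 3628800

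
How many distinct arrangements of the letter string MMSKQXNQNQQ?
11! / (1! × 1! × 1! × 2! × 2! × 4!) = 415800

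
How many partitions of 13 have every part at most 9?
Let r_j(i) = number of partitions of i into parts ≤ j, for i = 0..13. r_1(i) = 1 for all i; r_j(i) = r_{j-1}(i) + r_j(i-j). Rows j = 2..9: ≤2: 1 1 2 2 3 3 4 4 5 5 6 6 7 7; ≤3: 1 1 2 3 4 5 7 8 10 12 14 16 19 21; ≤4: 1 1 2 3 5 6 9 11 15 18 23 27 34 39; ≤5: 1 1 2 3 5 7 10 13 18 23 30 37 47 57; ≤6: 1 1 2 3 5 7 11 14 20 26 35 44 58 71; ≤7: 1 1 2 3 5 7 11 15 21 28 38 49 65 82; ≤8: 1 1 2 3 5 7 11 15 22 29 40 52 70 89; ≤9: 1 1 2 3 5 7 11 15 22 30 41 54 73 94. r_9(13) = 94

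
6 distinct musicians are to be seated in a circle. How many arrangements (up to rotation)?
Circular: fix one position, arrange the rest. (6-1)! = 120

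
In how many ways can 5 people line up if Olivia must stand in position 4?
Fix one position: (5-1)! = 24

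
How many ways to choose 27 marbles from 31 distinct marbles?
C(31,27) = 31!/(27!×4!) = 31465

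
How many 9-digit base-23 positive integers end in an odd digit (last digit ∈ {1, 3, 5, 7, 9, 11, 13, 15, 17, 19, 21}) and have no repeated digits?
Last∈{1,3,5,7,9,11,13,15,17,19,21}. Last=0: 0. Last nonzero: 11×21×P(21,7) = 135377827200. Total = 135377827200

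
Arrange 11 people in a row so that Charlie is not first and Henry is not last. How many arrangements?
By inclusion-exclusion: 11! - 2×(11-1)! + (11-2)! = 39916800 - 7257600 + 362880 = 33022080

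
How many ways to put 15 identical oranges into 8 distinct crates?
C(15+8-1, 8-1) = C(22, 7) = 170544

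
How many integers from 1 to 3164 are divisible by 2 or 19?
⌊3164/2⌋ + ⌊3164/19⌋ - ⌊3164/38⌋ = 1582 + 166 - 83 = 1665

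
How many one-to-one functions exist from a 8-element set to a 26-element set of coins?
P(26,8) = 26!/(26-8)! = 62990928000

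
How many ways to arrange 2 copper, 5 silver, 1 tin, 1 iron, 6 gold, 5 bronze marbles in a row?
20! / (2! × 5! × 1! × 1! × 6! × 5!) = 117327450240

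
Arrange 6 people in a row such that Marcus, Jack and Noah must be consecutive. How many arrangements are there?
Treat the 3 as one block: (6-3+1)! × 3! = 24 × 6 = 144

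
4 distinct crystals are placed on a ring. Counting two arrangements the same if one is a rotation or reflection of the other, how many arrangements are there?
(4-1)!/2 = 6/2 = 3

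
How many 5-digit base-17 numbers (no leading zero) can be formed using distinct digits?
First digit: 16 choices (nonzero). Then descending: 16 × 16 × 15 × 14 × 13 = 698880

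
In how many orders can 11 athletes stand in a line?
11! = 39916800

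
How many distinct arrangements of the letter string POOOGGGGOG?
10! / (1! × 5! × 4!) = 1260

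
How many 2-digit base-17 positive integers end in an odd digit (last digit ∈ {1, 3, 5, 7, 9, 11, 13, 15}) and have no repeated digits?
Last∈{1,3,5,7,9,11,13,15}. Last=0: 0. Last nonzero: 8×15×P(15,0) = 120. Total = 120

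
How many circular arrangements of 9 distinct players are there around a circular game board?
Circular: fix one position, arrange the rest. (9-1)! = 40320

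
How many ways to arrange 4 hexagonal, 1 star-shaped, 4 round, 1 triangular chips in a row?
10! / (4! × 1! × 4! × 1!) = 6300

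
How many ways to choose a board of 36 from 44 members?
C(44,36) = 44!/(36!×8!) = 177232627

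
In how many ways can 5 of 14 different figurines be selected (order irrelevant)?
C(14,5) = 14!/(5!×9!) = 2002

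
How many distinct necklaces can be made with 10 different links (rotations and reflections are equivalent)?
(10-1)!/2 = 362880/2 = 181440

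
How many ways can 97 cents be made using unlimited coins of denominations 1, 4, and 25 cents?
Coefficient of x^97 in 1/(1-x^1) · 1/(1-x^4) · 1/(1-x^25). Case on j = number of 25-cent coins (j = 0..3); remainder r = 97 - 25j is made from {1,4} in ⌊r/4⌋+1 ways. r = 97, 72, 47, 22 → 25 + 19 + 12 + 6 = 62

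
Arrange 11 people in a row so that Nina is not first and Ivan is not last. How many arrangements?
By inclusion-exclusion: 11! - 2×(11-1)! + (11-2)! = 39916800 - 7257600 + 362880 = 33022080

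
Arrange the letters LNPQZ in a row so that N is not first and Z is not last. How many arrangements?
By inclusion-exclusion: 5! - 2×(5-1)! + (5-2)! = 120 - 48 + 6 = 78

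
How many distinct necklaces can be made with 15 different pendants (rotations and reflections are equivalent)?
(15-1)!/2 = 87178291200/2 = 43589145600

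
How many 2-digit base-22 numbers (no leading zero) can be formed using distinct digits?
First digit: 21 choices (nonzero). Then descending: 21 × 21 = 441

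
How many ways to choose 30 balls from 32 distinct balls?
C(32,30) = 32!/(30!×2!) = 496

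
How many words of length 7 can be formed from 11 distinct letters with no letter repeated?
P(11,7) = 11!/(11-7)! = 1663200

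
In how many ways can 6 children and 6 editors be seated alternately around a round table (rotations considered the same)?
Fix one of the children: (6-1)! ways for the remaining children, × 6! ways for the editors = 120 × 720 = 86400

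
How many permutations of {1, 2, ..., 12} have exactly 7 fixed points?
Choose the 7 fixed points C(12,7) = 792, derange the rest: !5 = Σ_{j=0}^{5} (-1)^j·5!/j! = 120 - 120 + 60 - 20 + 5 - 1 = 44. Product = 792 × 44 = 34848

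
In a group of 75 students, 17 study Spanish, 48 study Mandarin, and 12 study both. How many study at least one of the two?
|A∪B| = |A| + |B| - |A∩B| = 17 + 48 - 12 = 53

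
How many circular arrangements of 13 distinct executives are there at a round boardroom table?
Circular: fix one position, arrange the rest. (13-1)! = 479001600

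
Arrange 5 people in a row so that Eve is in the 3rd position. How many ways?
Fix one position: (5-1)! = 24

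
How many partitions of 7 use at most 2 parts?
By conjugation, equals partitions of 7 into parts ≤ 2. Let r_j(i) = number of partitions of i into parts ≤ j, for i = 0..7. r_1(i) = 1 for all i; r_j(i) = r_{j-1}(i) + r_j(i-j). Rows j = 2..2: ≤2: 1 1 2 2 3 3 4 4. r_2(7) = 4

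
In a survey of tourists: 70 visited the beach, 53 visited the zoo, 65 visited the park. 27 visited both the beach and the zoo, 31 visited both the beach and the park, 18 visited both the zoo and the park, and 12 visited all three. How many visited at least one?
|A∪B∪C| = 70+53+65-27-31-18+12 = 124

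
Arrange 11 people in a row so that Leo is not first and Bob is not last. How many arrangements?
By inclusion-exclusion: 11! - 2×(11-1)! + (11-2)! = 39916800 - 7257600 + 362880 = 33022080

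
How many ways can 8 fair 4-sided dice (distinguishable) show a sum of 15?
Coefficient of x^15 in (x + x² + ... + x^4)^8. By inclusion-exclusion on dice exceeding 4: Σ_j (-1)^j C(8,j)·C(15-1-4j, 7) = C(8,0)·C(14,7) - C(8,1)·C(10,7) = 1·3432 - 8·120 = 2472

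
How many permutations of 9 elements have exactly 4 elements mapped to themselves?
Choose the 4 fixed points C(9,4) = 126, derange the rest: !5 = Σ_{j=0}^{5} (-1)^j·5!/j! = 120 - 120 + 60 - 20 + 5 - 1 = 44. Product = 126 × 44 = 5544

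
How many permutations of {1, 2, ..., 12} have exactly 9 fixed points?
Choose the 9 fixed points C(12,9) = 220, derange the rest: !3 = Σ_{j=0}^{3} (-1)^j·3!/j! = 6 - 6 + 3 - 1 = 2. Product = 220 × 2 = 440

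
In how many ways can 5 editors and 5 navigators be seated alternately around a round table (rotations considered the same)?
Fix one of the editors: (5-1)! ways for the remaining editors, × 5! ways for the navigators = 24 × 120 = 2880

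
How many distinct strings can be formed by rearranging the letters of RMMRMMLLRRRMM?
13! / (6! × 2! × 5!) = 36036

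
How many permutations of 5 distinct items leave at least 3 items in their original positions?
Exactly j fixed points: C(5,j)·!(5-j); sum over j ≥ 3 (derangement numbers via !m = (m-1)·(!(m-1) + !(m-2)): !0..!2 = 1, 0, 1). Σ_{j=3}^{5} C(5,j)·!(5-j) = C(5,3)·!2 + C(5,4)·!1 + C(5,5)·!0 = 10·1 + 5·0 + 1·1 = 11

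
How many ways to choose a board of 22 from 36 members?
C(36,22) = 36!/(22!×14!) = 3796297200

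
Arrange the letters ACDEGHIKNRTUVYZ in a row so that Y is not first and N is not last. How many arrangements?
By inclusion-exclusion: 15! - 2×(15-1)! + (15-2)! = 1307674368000 - 174356582400 + 6227020800 = 1139544806400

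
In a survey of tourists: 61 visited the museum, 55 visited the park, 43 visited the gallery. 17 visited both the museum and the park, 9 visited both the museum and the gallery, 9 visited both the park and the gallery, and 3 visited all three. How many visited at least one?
|A∪B∪C| = 61+55+43-17-9-9+3 = 127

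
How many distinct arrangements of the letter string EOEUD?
5! / (1! × 1! × 2! × 1!) = 60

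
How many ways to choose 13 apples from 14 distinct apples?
C(14,13) = 14!/(13!×1!) = 14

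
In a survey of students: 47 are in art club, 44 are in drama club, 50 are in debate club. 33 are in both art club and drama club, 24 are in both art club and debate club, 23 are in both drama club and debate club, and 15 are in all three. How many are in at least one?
|A∪B∪C| = 47+44+50-33-24-23+15 = 76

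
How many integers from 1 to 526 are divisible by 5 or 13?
⌊526/5⌋ + ⌊526/13⌋ - ⌊526/65⌋ = 105 + 40 - 8 = 137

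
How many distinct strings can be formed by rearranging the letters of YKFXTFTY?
8! / (1! × 2! × 2! × 2! × 1!) = 5040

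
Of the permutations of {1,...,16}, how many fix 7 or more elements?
Exactly j fixed points: C(16,j)·!(16-j); sum over j ≥ 7 (derangement numbers via !m = (m-1)·(!(m-1) + !(m-2)): !0..!9 = 1, 0, 1, 2, 9, 44, 265, 1854, 14833, 133496). Σ_{j=7}^{16} C(16,j)·!(16-j) = C(16,7)·!9 + C(16,8)·!8 + C(16,9)·!7 + C(16,10)·!6 + C(16,11)·!5 + C(16,12)·!4 + C(16,13)·!3 + C(16,14)·!2 + C(16,15)·!1 + C(16,16)·!0 = 11440·133496 + 12870·14833 + 11440·1854 + 8008·265 + 4368·44 + 1820·9 + 560·2 + 120·1 + 16·0 + 1·1 = 1741636643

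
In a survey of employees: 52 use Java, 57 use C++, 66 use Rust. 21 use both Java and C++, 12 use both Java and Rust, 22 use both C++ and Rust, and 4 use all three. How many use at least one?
|A∪B∪C| = 52+57+66-21-12-22+4 = 124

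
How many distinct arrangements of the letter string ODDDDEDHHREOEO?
14! / (1! × 2! × 3! × 3! × 5!) = 10090080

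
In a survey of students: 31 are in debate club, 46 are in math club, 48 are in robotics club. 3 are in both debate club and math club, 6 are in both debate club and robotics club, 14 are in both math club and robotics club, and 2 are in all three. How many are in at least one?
|A∪B∪C| = 31+46+48-3-6-14+2 = 104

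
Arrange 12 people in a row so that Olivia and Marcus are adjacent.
Treat as block: (12-1)! × 2! = 39916800 × 2 = 79833600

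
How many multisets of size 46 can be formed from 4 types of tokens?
C(46+4-1, 4-1) = C(49, 3) = 18424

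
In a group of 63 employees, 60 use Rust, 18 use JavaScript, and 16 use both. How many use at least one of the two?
|A∪B| = |A| + |B| - |A∩B| = 60 + 18 - 16 = 62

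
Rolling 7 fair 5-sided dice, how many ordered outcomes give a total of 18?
Coefficient of x^18 in (x + x² + ... + x^5)^7. By inclusion-exclusion on dice exceeding 5: Σ_j (-1)^j C(7,j)·C(18-1-5j, 6) = C(7,0)·C(17,6) - C(7,1)·C(12,6) + C(7,2)·C(7,6) = 1·12376 - 7·924 + 21·7 = 6055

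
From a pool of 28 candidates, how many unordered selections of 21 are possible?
C(28,21) = 28!/(21!×7!) = 1184040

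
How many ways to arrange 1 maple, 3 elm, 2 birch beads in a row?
6! / (1! × 3! × 2!) = 60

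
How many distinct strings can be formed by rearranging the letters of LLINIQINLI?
10! / (4! × 3! × 2! × 1!) = 12600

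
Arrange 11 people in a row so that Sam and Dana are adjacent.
Treat as block: (11-1)! × 2! = 3628800 × 2 = 7257600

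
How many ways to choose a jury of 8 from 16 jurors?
C(16,8) = 16!/(8!×8!) = 12870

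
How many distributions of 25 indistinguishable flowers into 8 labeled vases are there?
C(25+8-1, 8-1) = C(32, 7) = 3365856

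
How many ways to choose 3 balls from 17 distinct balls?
C(17,3) = 17!/(3!×14!) = 680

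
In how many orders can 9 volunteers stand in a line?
9! = 362880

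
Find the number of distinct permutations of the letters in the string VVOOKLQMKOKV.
12! / (3! × 3! × 1! × 3! × 1! × 1!) = 2217600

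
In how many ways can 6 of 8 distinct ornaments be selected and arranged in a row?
P(8,6) = 8!/(8-6)! = 20160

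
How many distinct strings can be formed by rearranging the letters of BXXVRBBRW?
9! / (1! × 2! × 1! × 3! × 2!) = 15120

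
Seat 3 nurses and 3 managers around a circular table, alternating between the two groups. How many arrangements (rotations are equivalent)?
Fix one of the nurses: (3-1)! ways for the remaining nurses, × 3! ways for the managers = 2 × 6 = 12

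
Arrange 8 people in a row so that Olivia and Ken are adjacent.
Treat as block: (8-1)! × 2! = 5040 × 2 = 10080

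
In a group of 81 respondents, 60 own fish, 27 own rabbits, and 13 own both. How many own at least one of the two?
|A∪B| = |A| + |B| - |A∩B| = 60 + 27 - 13 = 74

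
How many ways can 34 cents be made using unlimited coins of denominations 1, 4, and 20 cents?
Coefficient of x^34 in 1/(1-x^1) · 1/(1-x^4) · 1/(1-x^20). Case on j = number of 20-cent coins (j = 0..1); remainder r = 34 - 20j is made from {1,4} in ⌊r/4⌋+1 ways. r = 34, 14 → 9 + 4 = 13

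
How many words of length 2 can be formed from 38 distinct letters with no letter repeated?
P(38,2) = 38!/(38-2)! = 1406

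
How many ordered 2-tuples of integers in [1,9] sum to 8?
Coefficient of x^8 in (x + x² + ... + x^9)^2. By inclusion-exclusion on dice exceeding 9: Σ_j (-1)^j C(2,j)·C(8-1-9j, 1) = C(2,0)·C(7,1) = 1·7 = 7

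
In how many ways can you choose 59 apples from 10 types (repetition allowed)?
C(59+10-1, 10-1) = C(68, 9) = 49280065120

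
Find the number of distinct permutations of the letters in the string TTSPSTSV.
8! / (3! × 3! × 1! × 1!) = 1120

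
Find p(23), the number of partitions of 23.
Pentagonal recurrence p(n) = p(n-1) + p(n-2) - p(n-5) - p(n-7) + p(n-12) + p(n-15) - ... gives p(0..22) = 1, 1, 2, 3, 5, 7, 11, 15, 22, 30, 42, 56, 77, 101, 135, 176, 231, 297, 385, 490, 627, 792, 1002. p(23) = p(22) + p(21) - p(18) - p(16) + p(11) + p(8) - p(1) = 1002 + 792 - 385 - 231 + 56 + 22 - 1 = 1255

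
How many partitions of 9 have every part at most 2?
Let r_j(i) = number of partitions of i into parts ≤ j, for i = 0..9. r_1(i) = 1 for all i; r_j(i) = r_{j-1}(i) + r_j(i-j). Rows j = 2..2: ≤2: 1 1 2 2 3 3 4 4 5 5. r_2(9) = 5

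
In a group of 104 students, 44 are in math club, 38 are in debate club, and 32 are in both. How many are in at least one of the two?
|A∪B| = |A| + |B| - |A∩B| = 44 + 38 - 32 = 50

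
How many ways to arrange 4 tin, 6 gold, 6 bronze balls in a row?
16! / (4! × 6! × 6!) = 1681680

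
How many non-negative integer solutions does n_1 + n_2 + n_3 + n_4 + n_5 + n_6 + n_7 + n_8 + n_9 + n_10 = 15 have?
C(15+10-1, 10-1) = C(24, 9) = 1307504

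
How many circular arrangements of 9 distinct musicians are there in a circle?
Circular: fix one position, arrange the rest. (9-1)! = 40320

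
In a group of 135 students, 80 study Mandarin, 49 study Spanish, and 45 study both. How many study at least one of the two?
|A∪B| = |A| + |B| - |A∩B| = 80 + 49 - 45 = 84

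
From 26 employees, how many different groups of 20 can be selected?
C(26,20) = 26!/(20!×6!) = 230230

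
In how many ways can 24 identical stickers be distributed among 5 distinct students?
C(24+5-1, 5-1) = C(28, 4) = 20475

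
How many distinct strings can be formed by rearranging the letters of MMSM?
4! / (3! × 1!) = 4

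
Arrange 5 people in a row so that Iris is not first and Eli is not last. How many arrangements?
By inclusion-exclusion: 5! - 2×(5-1)! + (5-2)! = 120 - 48 + 6 = 78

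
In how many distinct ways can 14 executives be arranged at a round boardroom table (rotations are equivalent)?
Circular: fix one position, arrange the rest. (14-1)! = 6227020800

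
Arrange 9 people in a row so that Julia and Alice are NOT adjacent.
Total - adjacent = 9! - (9-1)!×2 = 362880 - 80640 = 282240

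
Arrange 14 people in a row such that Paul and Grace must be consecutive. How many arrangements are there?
Treat the 2 as one block: (14-2+1)! × 2! = 6227020800 × 2 = 12454041600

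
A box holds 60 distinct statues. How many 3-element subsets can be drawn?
C(60,3) = 60!/(3!×57!) = 34220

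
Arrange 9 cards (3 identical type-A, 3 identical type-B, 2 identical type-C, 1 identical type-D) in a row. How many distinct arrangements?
9! / (3! × 3! × 2! × 1!) = 5040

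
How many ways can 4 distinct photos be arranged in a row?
4! = 24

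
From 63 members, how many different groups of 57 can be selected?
C(63,57) = 63!/(57!×6!) = 67945521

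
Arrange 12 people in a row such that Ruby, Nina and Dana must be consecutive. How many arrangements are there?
Treat the 3 as one block: (12-3+1)! × 3! = 3628800 × 6 = 21772800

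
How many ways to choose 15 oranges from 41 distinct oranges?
C(41,15) = 41!/(15!×26!) = 63432274896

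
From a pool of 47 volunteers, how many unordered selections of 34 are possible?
C(47,34) = 47!/(34!×13!) = 140676848445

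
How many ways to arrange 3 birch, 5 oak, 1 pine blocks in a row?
9! / (3! × 5! × 1!) = 504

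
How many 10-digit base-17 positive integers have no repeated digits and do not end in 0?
Last digit: 16 nonzero choices. First digit: 15 (nonzero, ≠last). Middle 8: P(15,8) = 259459200. Total = 62270208000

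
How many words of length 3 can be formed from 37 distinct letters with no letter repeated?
P(37,3) = 37!/(37-3)! = 46620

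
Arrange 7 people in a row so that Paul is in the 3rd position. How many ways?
Fix one position: (7-1)! = 720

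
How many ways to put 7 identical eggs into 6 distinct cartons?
C(7+6-1, 6-1) = C(12, 5) = 792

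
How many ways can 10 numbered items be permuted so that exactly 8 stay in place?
Choose the 8 fixed points C(10,8) = 45, derange the rest: !2 = Σ_{j=0}^{2} (-1)^j·2!/j! = 2 - 2 + 1 = 1. Product = 45 × 1 = 45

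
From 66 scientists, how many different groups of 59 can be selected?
C(66,59) = 66!/(59!×7!) = 778789440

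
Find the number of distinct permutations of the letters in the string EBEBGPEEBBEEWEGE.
16! / (1! × 1! × 8! × 4! × 2!) = 10810800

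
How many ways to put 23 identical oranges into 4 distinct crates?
C(23+4-1, 4-1) = C(26, 3) = 2600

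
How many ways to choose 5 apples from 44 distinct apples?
C(44,5) = 44!/(5!×39!) = 1086008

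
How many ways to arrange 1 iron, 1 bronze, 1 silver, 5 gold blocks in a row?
8! / (1! × 1! × 1! × 5!) = 336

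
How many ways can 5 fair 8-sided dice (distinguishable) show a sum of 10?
Coefficient of x^10 in (x + x² + ... + x^8)^5. By inclusion-exclusion on dice exceeding 8: Σ_j (-1)^j C(5,j)·C(10-1-8j, 4) = C(5,0)·C(9,4) = 1·126 = 126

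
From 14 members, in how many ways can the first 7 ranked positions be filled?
P(14,7) = 14!/(14-7)! = 17297280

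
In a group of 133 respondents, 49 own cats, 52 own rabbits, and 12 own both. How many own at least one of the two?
|A∪B| = |A| + |B| - |A∩B| = 49 + 52 - 12 = 89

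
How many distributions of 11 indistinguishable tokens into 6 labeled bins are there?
C(11+6-1, 6-1) = C(16, 5) = 4368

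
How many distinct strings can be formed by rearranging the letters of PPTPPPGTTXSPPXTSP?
17! / (8! × 2! × 1! × 2! × 4!) = 91891800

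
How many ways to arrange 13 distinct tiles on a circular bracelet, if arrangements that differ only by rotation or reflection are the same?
(13-1)!/2 = 479001600/2 = 239500800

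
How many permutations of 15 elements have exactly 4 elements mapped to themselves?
Choose the 4 fixed points C(15,4) = 1365, derange the rest: !11 = Σ_{j=0}^{11} (-1)^j·11!/j! = 39916800 - 39916800 + 19958400 - 6652800 + 1663200 - 332640 + 55440 - 7920 + 990 - 110 + 11 - 1 = 14684570. Product = 1365 × 14684570 = 20044438050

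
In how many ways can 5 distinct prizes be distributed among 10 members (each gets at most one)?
P(10,5) = 10!/(10-5)! = 30240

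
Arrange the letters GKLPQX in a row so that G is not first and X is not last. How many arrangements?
By inclusion-exclusion: 6! - 2×(6-1)! + (6-2)! = 720 - 240 + 24 = 504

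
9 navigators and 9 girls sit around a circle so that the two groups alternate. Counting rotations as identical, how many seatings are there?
Fix one of the navigators: (9-1)! ways for the remaining navigators, × 9! ways for the girls = 40320 × 362880 = 14631321600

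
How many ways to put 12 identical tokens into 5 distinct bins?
C(12+5-1, 5-1) = C(16, 4) = 1820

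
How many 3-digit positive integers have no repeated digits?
First digit: 9 choices (nonzero). Then descending: 9 × 9 × 8 = 648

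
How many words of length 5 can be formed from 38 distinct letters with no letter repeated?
P(38,5) = 38!/(38-5)! = 60233040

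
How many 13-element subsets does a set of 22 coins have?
C(22,13) = 22!/(13!×9!) = 497420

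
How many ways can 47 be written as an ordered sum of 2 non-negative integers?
C(47+2-1, 2-1) = C(48, 1) = 48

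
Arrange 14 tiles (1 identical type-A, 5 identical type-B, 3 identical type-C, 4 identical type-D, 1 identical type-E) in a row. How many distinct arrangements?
14! / (1! × 5! × 3! × 4! × 1!) = 5045040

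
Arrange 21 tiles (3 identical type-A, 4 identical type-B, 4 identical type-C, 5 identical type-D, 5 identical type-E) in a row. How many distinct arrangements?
21! / (3! × 4! × 4! × 5! × 5!) = 1026615189600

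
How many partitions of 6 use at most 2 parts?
By conjugation, equals partitions of 6 into parts ≤ 2. Let r_j(i) = number of partitions of i into parts ≤ j, for i = 0..6. r_1(i) = 1 for all i; r_j(i) = r_{j-1}(i) + r_j(i-j). Rows j = 2..2: ≤2: 1 1 2 2 3 3 4. r_2(6) = 4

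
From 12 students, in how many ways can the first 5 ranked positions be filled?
P(12,5) = 12!/(12-5)! = 95040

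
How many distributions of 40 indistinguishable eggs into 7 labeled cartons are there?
C(40+7-1, 7-1) = C(46, 6) = 9366819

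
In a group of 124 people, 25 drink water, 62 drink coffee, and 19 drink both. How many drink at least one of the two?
|A∪B| = |A| + |B| - |A∩B| = 25 + 62 - 19 = 68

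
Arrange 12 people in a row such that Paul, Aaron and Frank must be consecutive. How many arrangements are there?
Treat the 3 as one block: (12-3+1)! × 3! = 3628800 × 6 = 21772800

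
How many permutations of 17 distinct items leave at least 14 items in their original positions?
Exactly j fixed points: C(17,j)·!(17-j); sum over j ≥ 14 (derangement numbers via !m = (m-1)·(!(m-1) + !(m-2)): !0..!3 = 1, 0, 1, 2). Σ_{j=14}^{17} C(17,j)·!(17-j) = C(17,14)·!3 + C(17,15)·!2 + C(17,16)·!1 + C(17,17)·!0 = 680·2 + 136·1 + 17·0 + 1·1 = 1497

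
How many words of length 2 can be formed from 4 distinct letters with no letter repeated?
P(4,2) = 4!/(4-2)! = 12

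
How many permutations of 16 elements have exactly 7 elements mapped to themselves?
Choose the 7 fixed points C(16,7) = 11440, derange the rest: !9 = Σ_{j=0}^{9} (-1)^j·9!/j! = 362880 - 362880 + 181440 - 60480 + 15120 - 3024 + 504 - 72 + 9 - 1 = 133496. Product = 11440 × 133496 = 1527194240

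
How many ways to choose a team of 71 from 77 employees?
C(77,71) = 77!/(71!×6!) = 237093780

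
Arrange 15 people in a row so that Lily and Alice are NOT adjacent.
Total - adjacent = 15! - (15-1)!×2 = 1307674368000 - 174356582400 = 1133317785600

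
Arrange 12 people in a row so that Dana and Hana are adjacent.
Treat as block: (12-1)! × 2! = 39916800 × 2 = 79833600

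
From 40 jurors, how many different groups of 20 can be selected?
C(40,20) = 40!/(20!×20!) = 137846528820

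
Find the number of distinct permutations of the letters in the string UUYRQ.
5! / (2! × 1! × 1! × 1!) = 60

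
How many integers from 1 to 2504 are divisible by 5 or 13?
⌊2504/5⌋ + ⌊2504/13⌋ - ⌊2504/65⌋ = 500 + 192 - 38 = 654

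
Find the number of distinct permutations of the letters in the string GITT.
4! / (1! × 2! × 1!) = 12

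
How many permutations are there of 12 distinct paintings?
12! = 479001600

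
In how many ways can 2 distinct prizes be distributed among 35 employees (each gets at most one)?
P(35,2) = 35!/(35-2)! = 1190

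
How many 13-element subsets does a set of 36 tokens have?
C(36,13) = 36!/(13!×23!) = 2310789600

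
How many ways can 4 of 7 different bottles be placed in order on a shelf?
P(7,4) = 7!/(7-4)! = 840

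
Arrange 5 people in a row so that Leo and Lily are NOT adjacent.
Total - adjacent = 5! - (5-1)!×2 = 120 - 48 = 72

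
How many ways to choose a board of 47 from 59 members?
C(59,47) = 59!/(47!×12!) = 1119487075980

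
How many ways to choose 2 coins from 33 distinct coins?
C(33,2) = 33!/(2!×31!) = 528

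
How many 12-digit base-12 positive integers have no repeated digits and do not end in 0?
Last digit: 11 nonzero choices. First digit: 10 (nonzero, ≠last). Middle 10: P(10,10) = 3628800. Total = 399168000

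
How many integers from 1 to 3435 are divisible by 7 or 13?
⌊3435/7⌋ + ⌊3435/13⌋ - ⌊3435/91⌋ = 490 + 264 - 37 = 717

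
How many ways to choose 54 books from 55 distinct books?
C(55,54) = 55!/(54!×1!) = 55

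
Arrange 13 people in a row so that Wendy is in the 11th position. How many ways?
Fix one position: (13-1)! = 479001600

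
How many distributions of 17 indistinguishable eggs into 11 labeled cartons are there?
C(17+11-1, 11-1) = C(27, 10) = 8436285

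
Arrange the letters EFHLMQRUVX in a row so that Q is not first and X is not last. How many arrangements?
By inclusion-exclusion: 10! - 2×(10-1)! + (10-2)! = 3628800 - 725760 + 40320 = 2943360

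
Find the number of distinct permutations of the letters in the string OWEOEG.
6! / (2! × 2! × 1! × 1!) = 180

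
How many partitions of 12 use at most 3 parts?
By conjugation, equals partitions of 12 into parts ≤ 3. Let r_j(i) = number of partitions of i into parts ≤ j, for i = 0..12. r_1(i) = 1 for all i; r_j(i) = r_{j-1}(i) + r_j(i-j). Rows j = 2..3: ≤2: 1 1 2 2 3 3 4 4 5 5 6 6 7; ≤3: 1 1 2 3 4 5 7 8 10 12 14 16 19. r_3(12) = 19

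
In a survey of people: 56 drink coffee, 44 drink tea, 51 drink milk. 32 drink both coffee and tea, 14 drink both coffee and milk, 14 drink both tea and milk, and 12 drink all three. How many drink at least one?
|A∪B∪C| = 56+44+51-32-14-14+12 = 103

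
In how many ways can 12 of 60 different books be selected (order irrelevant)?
C(60,12) = 60!/(12!×48!) = 1399358844975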